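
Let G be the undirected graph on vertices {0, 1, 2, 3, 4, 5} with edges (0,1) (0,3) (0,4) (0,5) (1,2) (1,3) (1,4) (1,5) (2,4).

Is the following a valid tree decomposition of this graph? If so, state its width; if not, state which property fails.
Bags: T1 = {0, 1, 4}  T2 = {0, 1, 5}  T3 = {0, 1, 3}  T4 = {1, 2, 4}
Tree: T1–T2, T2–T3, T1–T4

Yes; width 2.

Vertex coverage: the bags together contain {0, 1, 2, 3, 4, 5}, the full vertex set. Edge coverage: each edge of G has both endpoints in at least one bag. Running intersection: for every vertex, the bags containing it form a connected subtree. All three properties hold, so this is a valid tree decomposition of width max|bag| − 1 = 2, and hence tw(G) ≤ 2.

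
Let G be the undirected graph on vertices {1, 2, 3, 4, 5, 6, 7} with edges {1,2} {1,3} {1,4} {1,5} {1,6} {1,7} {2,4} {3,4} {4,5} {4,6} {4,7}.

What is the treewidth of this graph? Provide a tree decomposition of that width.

The largest bag has 3 vertices, giving width 2; this decomposition certifies tw(G) ≤ 2. On the other hand G contains the 3-clique {1, 2, 4}. A clique must lie in a single bag of any decomposition, so no decomposition can have width below 2. Hence tw(G) = 2 exactly.

Treewidth 2.
Bags: B1 = {1, 3, 4}  B2 = {1, 2, 4}  B3 = {1, 4, 5}  B4 = {1, 4, 6}  B5 = {1, 4, 7}
Tree: B1–B2, B2–B3, B3–B4, B4–B5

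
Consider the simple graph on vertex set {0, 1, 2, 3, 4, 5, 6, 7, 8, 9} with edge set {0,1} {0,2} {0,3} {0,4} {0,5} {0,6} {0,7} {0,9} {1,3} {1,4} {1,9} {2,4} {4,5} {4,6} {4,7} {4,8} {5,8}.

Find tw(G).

A width-2 tree decomposition is:
Bags: B1 = {0, 4, 6}  B2 = {0, 1, 4}  B3 = {0, 2, 4}  B4 = {0, 4, 5}  B5 = {4, 5, 8}  B6 = {0, 4, 7}  B7 = {0, 1, 9}  B8 = {0, 1, 3}
Tree: B1–B2, B2–B3, B3–B4, B4–B5, B2–B6, B2–B7, B7–B8
Each bag holds 3 vertices, so the decomposition has width 2, which upper-bounds the treewidth. Conversely, {0, 1, 9} is a clique of size 3, and the vertices of any clique must share a bag in every tree decomposition; so some bag has ≥ 3 vertices and tw(G) ≥ 2. The upper and lower bounds meet at 2, so that is the treewidth.

2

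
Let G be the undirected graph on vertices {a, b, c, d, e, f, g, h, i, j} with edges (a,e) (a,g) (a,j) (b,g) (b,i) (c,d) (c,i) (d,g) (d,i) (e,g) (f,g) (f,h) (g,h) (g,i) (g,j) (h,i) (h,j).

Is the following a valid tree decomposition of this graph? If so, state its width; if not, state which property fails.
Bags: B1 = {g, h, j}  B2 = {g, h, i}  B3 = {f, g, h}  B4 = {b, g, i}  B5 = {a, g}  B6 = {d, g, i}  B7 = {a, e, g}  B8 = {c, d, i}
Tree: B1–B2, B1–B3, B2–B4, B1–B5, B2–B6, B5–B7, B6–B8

No — edge (j,a) lies in no bag.

A tree decomposition must satisfy three properties: every vertex lies in some bag; for every edge, both endpoints lie together in some bag; and for every vertex, the bags containing it form a connected subtree. Here edge (j,a) lies in no bag, so the decomposition is invalid.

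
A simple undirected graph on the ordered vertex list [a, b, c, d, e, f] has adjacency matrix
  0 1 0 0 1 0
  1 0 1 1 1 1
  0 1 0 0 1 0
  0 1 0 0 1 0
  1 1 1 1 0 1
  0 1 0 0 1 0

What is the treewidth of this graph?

A width-2 tree decomposition is:
Bags: B1 = {b, e, f}  B2 = {b, d, e}  B3 = {b, c, e}  B4 = {a, b, e}
Tree: B1–B2, B2–B3, B1–B4
Every bag has size at most 3, so the width is 3 − 1 = 2 and tw(G) ≤ 2. For the lower bound, the 3 vertices {b, d, e} are pairwise adjacent, and any tree decomposition puts a clique entirely inside one bag — forcing width ≥ 2. Combining the bounds, tw(G) = 2.

2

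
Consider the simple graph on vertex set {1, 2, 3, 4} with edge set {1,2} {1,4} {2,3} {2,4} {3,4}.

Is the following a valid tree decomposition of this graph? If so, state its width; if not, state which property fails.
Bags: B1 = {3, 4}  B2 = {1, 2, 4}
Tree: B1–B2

No — edge (2,3) lies in no bag.

A tree decomposition must satisfy three properties: every vertex lies in some bag; for every edge, both endpoints lie together in some bag; and for every vertex, the bags containing it form a connected subtree. Here edge (2,3) lies in no bag, so the decomposition is invalid.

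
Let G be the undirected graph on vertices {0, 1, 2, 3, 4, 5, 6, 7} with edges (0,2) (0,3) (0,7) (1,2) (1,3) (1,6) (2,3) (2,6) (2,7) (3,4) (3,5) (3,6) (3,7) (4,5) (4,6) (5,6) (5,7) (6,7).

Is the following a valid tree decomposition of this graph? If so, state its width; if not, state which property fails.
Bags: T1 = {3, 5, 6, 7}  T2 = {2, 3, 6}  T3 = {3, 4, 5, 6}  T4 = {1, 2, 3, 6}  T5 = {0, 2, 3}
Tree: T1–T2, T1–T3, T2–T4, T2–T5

No — edge (7,2) lies in no bag.

A tree decomposition must satisfy three properties: every vertex lies in some bag; for every edge, both endpoints lie together in some bag; and for every vertex, the bags containing it form a connected subtree. Here edge (7,2) lies in no bag, so the decomposition is invalid.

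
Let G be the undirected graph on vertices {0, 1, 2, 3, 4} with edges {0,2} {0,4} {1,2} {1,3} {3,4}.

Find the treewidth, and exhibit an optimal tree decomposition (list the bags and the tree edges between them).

Every bag has size at most 3, so the width is 3 − 1 = 2 and tw(G) ≤ 2. For the lower bound, G contains the cycle 2–1–3–4–0–2, so G is not a forest; only forests have treewidth ≤ 1, hence tw(G) ≥ 2. Therefore the treewidth is 2.

Treewidth 2.
One optimal decomposition is:
Bags: B1 = {1, 2, 3}  B2 = {2, 3, 4}  B3 = {0, 2, 4}
Tree: B1–B2, B2–B3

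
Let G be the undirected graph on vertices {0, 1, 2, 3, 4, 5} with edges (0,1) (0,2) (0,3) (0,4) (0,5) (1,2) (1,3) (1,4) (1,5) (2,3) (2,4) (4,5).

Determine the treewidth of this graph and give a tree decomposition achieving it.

Each bag holds 4 vertices, so the decomposition has width 3, which upper-bounds the treewidth. On the other hand G contains the 4-clique {0, 1, 2, 3}. A clique must lie in a single bag of any decomposition, so no decomposition can have width below 3. Therefore the treewidth is 3.

Treewidth 3.
One optimal decomposition is:
Bags: B1 = {0, 1, 2, 4}  B2 = {0, 1, 2, 3}  B3 = {0, 1, 4, 5}
Tree: B1–B2, B1–B3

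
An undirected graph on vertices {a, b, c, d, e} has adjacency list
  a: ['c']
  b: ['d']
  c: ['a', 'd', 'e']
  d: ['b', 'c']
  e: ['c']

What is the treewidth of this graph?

A width-1 tree decomposition is:
Bags: B1 = {c, e}  B2 = {a, c}  B3 = {c, d}  B4 = {b, d}
Tree: B1–B2, B1–B3, B3–B4
Every bag has size at most 2, so the width is 2 − 1 = 1 and tw(G) ≤ 1. Any graph with an edge has treewidth ≥ 1, and G has the edge e–c. Combining the bounds, tw(G) = 1.

1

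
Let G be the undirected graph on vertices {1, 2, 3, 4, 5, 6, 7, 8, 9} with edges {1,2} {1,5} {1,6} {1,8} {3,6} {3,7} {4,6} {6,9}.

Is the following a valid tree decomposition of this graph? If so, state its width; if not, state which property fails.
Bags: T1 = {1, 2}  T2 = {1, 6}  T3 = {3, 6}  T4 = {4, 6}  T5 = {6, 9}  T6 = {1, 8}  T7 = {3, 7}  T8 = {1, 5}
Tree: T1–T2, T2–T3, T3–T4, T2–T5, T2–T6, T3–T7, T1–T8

Yes; width 1.

Vertex coverage: the bags together contain {1, 2, 3, 4, 5, 6, 7, 8, 9}, the full vertex set. Edge coverage: each edge of G has both endpoints in at least one bag. Running intersection: for every vertex, the bags containing it form a connected subtree. All three properties hold, so this is a valid tree decomposition of width max|bag| − 1 = 1, and hence tw(G) ≤ 1.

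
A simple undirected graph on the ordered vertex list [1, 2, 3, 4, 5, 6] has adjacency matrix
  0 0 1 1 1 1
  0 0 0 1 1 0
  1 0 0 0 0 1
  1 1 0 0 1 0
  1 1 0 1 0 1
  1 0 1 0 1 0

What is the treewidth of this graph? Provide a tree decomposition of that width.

Treewidth 2.
Bags: B1 = {1, 5, 6}  B2 = {1, 4, 5}  B3 = {1, 3, 6}  B4 = {2, 4, 5}
Tree: B1–B2, B1–B3, B2–B4

Every bag has size at most 3, so the width is 3 − 1 = 2 and tw(G) ≤ 2. Conversely, {1, 3, 6} is a clique of size 3, and the vertices of any clique must share a bag in every tree decomposition; so some bag has ≥ 3 vertices and tw(G) ≥ 2. Hence tw(G) = 2 exactly.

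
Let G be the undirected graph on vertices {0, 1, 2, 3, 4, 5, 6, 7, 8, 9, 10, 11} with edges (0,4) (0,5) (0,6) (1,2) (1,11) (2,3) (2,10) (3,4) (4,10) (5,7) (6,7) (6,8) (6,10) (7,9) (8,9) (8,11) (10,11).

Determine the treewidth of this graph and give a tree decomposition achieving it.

Each bag holds 4 vertices, so the decomposition has width 3, which upper-bounds the treewidth. For the lower bound: the 4 vertex sets {5,7,9}, {0}, {6}, {4,8,10,11} are disjoint, each induces a connected subgraph, and every pair is joined by at least one edge of G. Contracting each set to a single vertex therefore yields K_{4} as a minor, and since treewidth is minor-monotone, tw(G) ≥ tw(K_{4}) = 3. Combining the bounds, tw(G) = 3.

Treewidth 3.
One such decomposition:
Bags: B1 = {0, 5, 7, 9}  B2 = {0, 6, 7, 9}  B3 = {0, 6, 8, 9}  B4 = {0, 4, 6, 8}  B5 = {4, 6, 8, 10}  B6 = {4, 8, 10, 11}  B7 = {3, 4, 10, 11}  B8 = {2, 3, 10, 11}  B9 = {1, 2, 3, 11}
Tree: B1–B2, B2–B3, B3–B4, B4–B5, B5–B6, B6–B7, B7–B8, B8–B9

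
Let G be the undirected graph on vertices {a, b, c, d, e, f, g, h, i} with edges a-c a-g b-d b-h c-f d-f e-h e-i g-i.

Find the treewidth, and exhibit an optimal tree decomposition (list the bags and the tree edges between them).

Every bag has size at most 3, so the width is 3 − 1 = 2 and tw(G) ≤ 2. Since b–d–f–c–a–g–i–e–h–b is a cycle in G, G is not acyclic. Forests are exactly the graphs of treewidth ≤ 1, so tw(G) ≥ 2. Therefore the treewidth is 2.

Treewidth 2.
One optimal decomposition is:
Bags: B1 = {b, d, f}  B2 = {b, c, f}  B3 = {a, b, c}  B4 = {a, b, g}  B5 = {b, g, i}  B6 = {b, e, i}  B7 = {b, e, h}
Tree: B1–B2, B2–B3, B3–B4, B4–B5, B5–B6, B6–B7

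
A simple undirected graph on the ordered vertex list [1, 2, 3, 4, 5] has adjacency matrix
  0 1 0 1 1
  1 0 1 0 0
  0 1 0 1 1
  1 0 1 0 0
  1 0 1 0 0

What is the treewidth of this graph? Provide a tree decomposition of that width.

Every bag has size at most 3, so the width is 3 − 1 = 2 and tw(G) ≤ 2. Since 5–1–4–3–5 is a cycle in G, G is not acyclic. Forests are exactly the graphs of treewidth ≤ 1, so tw(G) ≥ 2. The upper and lower bounds meet at 2, so that is the treewidth.

Treewidth 2.
One such decomposition:
Bags: B1 = {1, 3, 5}  B2 = {1, 3, 4}  B3 = {1, 2, 3}
Tree: B1–B2, B2–B3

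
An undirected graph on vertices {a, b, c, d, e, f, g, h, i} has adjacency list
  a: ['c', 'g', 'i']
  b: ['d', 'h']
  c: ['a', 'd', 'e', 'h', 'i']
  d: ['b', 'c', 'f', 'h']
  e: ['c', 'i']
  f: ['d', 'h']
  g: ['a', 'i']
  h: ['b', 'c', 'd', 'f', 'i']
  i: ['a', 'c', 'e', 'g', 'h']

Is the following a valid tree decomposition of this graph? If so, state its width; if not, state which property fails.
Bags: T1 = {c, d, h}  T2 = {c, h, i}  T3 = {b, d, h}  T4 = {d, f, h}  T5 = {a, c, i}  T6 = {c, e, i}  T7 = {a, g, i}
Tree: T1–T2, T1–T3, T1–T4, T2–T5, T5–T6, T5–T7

Vertex coverage: the bags together contain {a, b, c, d, e, f, g, h, i}, the full vertex set. Edge coverage: each edge of G has both endpoints in at least one bag. Running intersection: for every vertex, the bags containing it form a connected subtree. All three properties hold, so this is a valid tree decomposition of width max|bag| − 1 = 2, and hence tw(G) ≤ 2.

Yes; width 2.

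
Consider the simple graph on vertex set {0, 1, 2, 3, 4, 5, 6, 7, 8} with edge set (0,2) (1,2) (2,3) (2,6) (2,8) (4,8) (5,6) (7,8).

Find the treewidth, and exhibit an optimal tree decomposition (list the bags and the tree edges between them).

Treewidth 1.
Bags: B1 = {2, 6}  B2 = {2, 3}  B3 = {2, 8}  B4 = {1, 2}  B5 = {5, 6}  B6 = {0, 2}  B7 = {7, 8}  B8 = {4, 8}
Tree: B1–B2, B2–B3, B3–B4, B1–B5, B4–B6, B3–B7, B3–B8

Every bag has size at most 2, so the width is 2 − 1 = 1 and tw(G) ≤ 1. G has an edge, so its treewidth is at least 1. Hence tw(G) = 1 exactly.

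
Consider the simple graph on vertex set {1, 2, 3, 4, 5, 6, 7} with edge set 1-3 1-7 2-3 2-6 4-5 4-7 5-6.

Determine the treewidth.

2

A width-2 tree decomposition is:
Bags: B1 = {4, 5, 7}  B2 = {5, 6, 7}  B3 = {2, 6, 7}  B4 = {2, 3, 7}  B5 = {1, 3, 7}
Tree: B1–B2, B2–B3, B3–B4, B4–B5
Each bag holds 3 vertices, so the decomposition has width 2, which upper-bounds the treewidth. Since 7–4–5–6–2–3–1–7 is a cycle in G, G is not acyclic. Forests are exactly the graphs of treewidth ≤ 1, so tw(G) ≥ 2. The upper and lower bounds meet at 2, so that is the treewidth.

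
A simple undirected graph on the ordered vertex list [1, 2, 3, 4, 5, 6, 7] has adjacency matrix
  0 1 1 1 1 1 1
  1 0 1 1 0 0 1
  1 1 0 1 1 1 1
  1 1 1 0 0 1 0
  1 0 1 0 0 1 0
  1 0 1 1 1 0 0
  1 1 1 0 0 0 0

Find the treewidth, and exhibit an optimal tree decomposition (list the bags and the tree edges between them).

Treewidth 3.
One such decomposition:
Bags: B1 = {1, 3, 5, 6}  B2 = {1, 3, 4, 6}  B3 = {1, 2, 3, 4}  B4 = {1, 2, 3, 7}
Tree: B1–B2, B2–B3, B3–B4

Every bag has size at most 4, so the width is 4 − 1 = 3 and tw(G) ≤ 3. Conversely, {1, 2, 3, 4} is a clique of size 4, and the vertices of any clique must share a bag in every tree decomposition; so some bag has ≥ 4 vertices and tw(G) ≥ 3. Therefore the treewidth is 3.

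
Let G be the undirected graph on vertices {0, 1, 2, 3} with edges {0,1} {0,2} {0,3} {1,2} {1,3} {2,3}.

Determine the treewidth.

3

A width-3 tree decomposition is:
Bags: B1 = {0, 1, 2, 3}
Tree: (single bag)
A single bag containing all 4 vertices is trivially a valid decomposition of width 3. On the other hand G contains the 4-clique {0, 1, 2, 3}. A clique must lie in a single bag of any decomposition, so no decomposition can have width below 3. The upper and lower bounds meet at 3, so that is the treewidth.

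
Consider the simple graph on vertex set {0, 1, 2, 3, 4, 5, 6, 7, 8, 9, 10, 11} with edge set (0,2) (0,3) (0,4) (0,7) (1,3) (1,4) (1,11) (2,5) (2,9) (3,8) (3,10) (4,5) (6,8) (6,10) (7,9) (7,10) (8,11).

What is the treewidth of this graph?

A width-3 tree decomposition is:
Bags: B1 = {2, 4, 5, 9}  B2 = {0, 2, 4, 9}  B3 = {0, 4, 7, 9}  B4 = {0, 1, 4, 7}  B5 = {0, 1, 3, 7}  B6 = {1, 3, 7, 10}  B7 = {1, 3, 10, 11}  B8 = {3, 8, 10, 11}  B9 = {6, 8, 10, 11}
Tree: B1–B2, B2–B3, B3–B4, B4–B5, B5–B6, B6–B7, B7–B8, B8–B9
Each bag holds 4 vertices, so the decomposition has width 3, which upper-bounds the treewidth. For the lower bound: the 4 vertex sets {2,5,9}, {4}, {0}, {1,3,7,10} are disjoint, each induces a connected subgraph, and every pair is joined by at least one edge of G. Contracting each set to a single vertex therefore yields K_{4} as a minor, and since treewidth is minor-monotone, tw(G) ≥ tw(K_{4}) = 3. Combining the bounds, tw(G) = 3.

3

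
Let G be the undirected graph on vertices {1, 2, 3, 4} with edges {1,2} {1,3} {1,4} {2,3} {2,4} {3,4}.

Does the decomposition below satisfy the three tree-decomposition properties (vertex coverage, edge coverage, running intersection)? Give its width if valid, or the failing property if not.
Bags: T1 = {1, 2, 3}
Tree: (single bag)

A tree decomposition must satisfy three properties: every vertex lies in some bag; for every edge, both endpoints lie together in some bag; and for every vertex, the bags containing it form a connected subtree. Here vertex 4 appears in no bag, so the decomposition is invalid.

No — vertex 4 appears in no bag.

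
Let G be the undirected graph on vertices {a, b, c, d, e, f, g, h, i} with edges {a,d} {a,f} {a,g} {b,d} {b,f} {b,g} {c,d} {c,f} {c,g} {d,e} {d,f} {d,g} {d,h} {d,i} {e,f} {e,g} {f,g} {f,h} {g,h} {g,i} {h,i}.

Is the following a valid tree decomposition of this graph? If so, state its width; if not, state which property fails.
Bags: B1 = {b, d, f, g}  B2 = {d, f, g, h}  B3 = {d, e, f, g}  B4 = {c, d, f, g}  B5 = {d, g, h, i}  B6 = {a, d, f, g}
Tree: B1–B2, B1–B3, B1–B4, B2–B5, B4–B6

Yes; width 3.

Vertex coverage: the bags together contain {a, b, c, d, e, f, g, h, i}, the full vertex set. Edge coverage: each edge of G has both endpoints in at least one bag. Running intersection: for every vertex, the bags containing it form a connected subtree. All three properties hold, so this is a valid tree decomposition of width max|bag| − 1 = 3, and hence tw(G) ≤ 3.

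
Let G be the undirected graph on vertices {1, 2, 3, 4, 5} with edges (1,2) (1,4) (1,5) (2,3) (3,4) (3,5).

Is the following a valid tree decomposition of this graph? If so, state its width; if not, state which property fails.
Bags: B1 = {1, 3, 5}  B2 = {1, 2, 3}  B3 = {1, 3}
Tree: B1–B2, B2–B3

No — vertex 4 appears in no bag.

A tree decomposition must satisfy three properties: every vertex lies in some bag; for every edge, both endpoints lie together in some bag; and for every vertex, the bags containing it form a connected subtree. Here vertex 4 appears in no bag, so the decomposition is invalid.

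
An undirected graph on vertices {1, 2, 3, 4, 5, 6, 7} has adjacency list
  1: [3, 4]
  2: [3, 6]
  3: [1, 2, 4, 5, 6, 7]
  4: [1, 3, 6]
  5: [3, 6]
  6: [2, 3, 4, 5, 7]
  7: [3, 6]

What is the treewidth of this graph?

A width-2 tree decomposition is:
Bags: B1 = {3, 4, 6}  B2 = {2, 3, 6}  B3 = {3, 6, 7}  B4 = {3, 5, 6}  B5 = {1, 3, 4}
Tree: B1–B2, B2–B3, B1–B4, B1–B5
The largest bag has 3 vertices, giving width 2; this decomposition certifies tw(G) ≤ 2. Conversely, {1, 3, 4} is a clique of size 3, and the vertices of any clique must share a bag in every tree decomposition; so some bag has ≥ 3 vertices and tw(G) ≥ 2. Hence tw(G) = 2 exactly.

2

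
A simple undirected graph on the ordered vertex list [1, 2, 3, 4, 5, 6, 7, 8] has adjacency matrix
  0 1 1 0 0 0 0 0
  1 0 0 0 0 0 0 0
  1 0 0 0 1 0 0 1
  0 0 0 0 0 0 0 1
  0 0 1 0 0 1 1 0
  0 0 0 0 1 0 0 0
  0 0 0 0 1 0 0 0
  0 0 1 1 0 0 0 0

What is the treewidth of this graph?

1

A width-1 tree decomposition is:
Bags: B1 = {1, 3}  B2 = {1, 2}  B3 = {3, 8}  B4 = {3, 5}  B5 = {5, 7}  B6 = {5, 6}  B7 = {4, 8}
Tree: B1–B2, B1–B3, B3–B4, B4–B5, B4–B6, B3–B7
Every bag has size at most 2, so the width is 2 − 1 = 1 and tw(G) ≤ 1. G has an edge, so its treewidth is at least 1. Combining the bounds, tw(G) = 1.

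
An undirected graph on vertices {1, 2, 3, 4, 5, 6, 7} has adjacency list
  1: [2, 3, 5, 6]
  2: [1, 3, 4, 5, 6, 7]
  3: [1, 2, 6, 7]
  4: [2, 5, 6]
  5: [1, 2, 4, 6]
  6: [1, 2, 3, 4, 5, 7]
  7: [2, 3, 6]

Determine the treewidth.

A width-3 tree decomposition is:
Bags: B1 = {1, 2, 5, 6}  B2 = {1, 2, 3, 6}  B3 = {2, 3, 6, 7}  B4 = {2, 4, 5, 6}
Tree: B1–B2, B2–B3, B1–B4
Each bag holds 4 vertices, so the decomposition has width 3, which upper-bounds the treewidth. For the lower bound, the 4 vertices {1, 2, 3, 6} are pairwise adjacent, and any tree decomposition puts a clique entirely inside one bag — forcing width ≥ 3. Combining the bounds, tw(G) = 3.

3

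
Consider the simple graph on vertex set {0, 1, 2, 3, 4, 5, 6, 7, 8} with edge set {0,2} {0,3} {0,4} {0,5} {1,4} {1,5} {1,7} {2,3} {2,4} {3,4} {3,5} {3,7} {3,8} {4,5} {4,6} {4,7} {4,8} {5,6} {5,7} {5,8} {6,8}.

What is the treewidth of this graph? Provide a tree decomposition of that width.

Treewidth 3.
One optimal decomposition is:
Bags: B1 = {0, 3, 4, 5}  B2 = {3, 4, 5, 8}  B3 = {3, 4, 5, 7}  B4 = {0, 2, 3, 4}  B5 = {4, 5, 6, 8}  B6 = {1, 4, 5, 7}
Tree: B1–B2, B1–B3, B1–B4, B2–B5, B3–B6

Each bag holds 4 vertices, so the decomposition has width 3, which upper-bounds the treewidth. Conversely, {0, 2, 3, 4} is a clique of size 4, and the vertices of any clique must share a bag in every tree decomposition; so some bag has ≥ 4 vertices and tw(G) ≥ 3. The upper and lower bounds meet at 3, so that is the treewidth.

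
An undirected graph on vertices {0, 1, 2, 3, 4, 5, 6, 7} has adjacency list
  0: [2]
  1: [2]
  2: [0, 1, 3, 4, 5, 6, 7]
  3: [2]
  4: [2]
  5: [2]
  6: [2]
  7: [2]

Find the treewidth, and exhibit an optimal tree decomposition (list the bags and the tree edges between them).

Treewidth 1.
One such decomposition:
Bags: B1 = {2, 6}  B2 = {2, 4}  B3 = {0, 2}  B4 = {1, 2}  B5 = {2, 7}  B6 = {2, 5}  B7 = {2, 3}
Tree: B1–B2, B1–B3, B2–B4, B3–B5, B2–B6, B3–B7

Every bag has size at most 2, so the width is 2 − 1 = 1 and tw(G) ≤ 1. G has an edge, so its treewidth is at least 1. Therefore the treewidth is 1.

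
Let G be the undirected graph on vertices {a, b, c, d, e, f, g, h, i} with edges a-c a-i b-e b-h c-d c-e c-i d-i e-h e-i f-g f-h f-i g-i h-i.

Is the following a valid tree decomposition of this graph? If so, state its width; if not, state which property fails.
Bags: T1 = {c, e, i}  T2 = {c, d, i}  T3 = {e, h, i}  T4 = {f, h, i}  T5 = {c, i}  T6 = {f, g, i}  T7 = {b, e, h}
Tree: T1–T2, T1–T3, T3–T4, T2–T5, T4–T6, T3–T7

No — vertex a appears in no bag.

A tree decomposition must satisfy three properties: every vertex lies in some bag; for every edge, both endpoints lie together in some bag; and for every vertex, the bags containing it form a connected subtree. Here vertex a appears in no bag, so the decomposition is invalid.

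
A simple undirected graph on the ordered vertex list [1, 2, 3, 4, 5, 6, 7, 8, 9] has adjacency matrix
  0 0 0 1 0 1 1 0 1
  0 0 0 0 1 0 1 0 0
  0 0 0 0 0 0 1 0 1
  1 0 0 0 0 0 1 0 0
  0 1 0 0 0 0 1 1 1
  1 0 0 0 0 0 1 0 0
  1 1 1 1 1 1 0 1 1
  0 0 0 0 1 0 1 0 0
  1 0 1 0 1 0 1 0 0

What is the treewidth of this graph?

2

A width-2 tree decomposition is:
Bags: B1 = {1, 7, 9}  B2 = {1, 4, 7}  B3 = {5, 7, 9}  B4 = {1, 6, 7}  B5 = {2, 5, 7}  B6 = {3, 7, 9}  B7 = {5, 7, 8}
Tree: B1–B2, B1–B3, B1–B4, B3–B5, B1–B6, B3–B7
Every bag has size at most 3, so the width is 3 − 1 = 2 and tw(G) ≤ 2. For the lower bound, the 3 vertices {1, 7, 9} are pairwise adjacent, and any tree decomposition puts a clique entirely inside one bag — forcing width ≥ 2. Therefore the treewidth is 2.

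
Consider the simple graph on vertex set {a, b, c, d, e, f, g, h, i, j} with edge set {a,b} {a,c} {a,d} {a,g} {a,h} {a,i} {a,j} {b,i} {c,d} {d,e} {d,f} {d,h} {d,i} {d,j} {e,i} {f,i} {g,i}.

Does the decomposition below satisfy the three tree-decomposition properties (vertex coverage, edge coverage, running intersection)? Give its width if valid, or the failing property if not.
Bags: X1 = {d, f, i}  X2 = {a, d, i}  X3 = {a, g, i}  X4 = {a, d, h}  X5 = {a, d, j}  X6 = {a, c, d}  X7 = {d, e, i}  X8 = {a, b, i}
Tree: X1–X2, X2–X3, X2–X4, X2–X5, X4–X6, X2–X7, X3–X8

Yes; width 2.

Checking the three conditions: (i) the bags cover all of {a, b, c, d, e, f, g, h, i, j}; (ii) for each edge, some bag contains both endpoints; (iii) the bags containing any fixed vertex form a subtree. All hold, so the decomposition is valid with width 3 − 1 = 2.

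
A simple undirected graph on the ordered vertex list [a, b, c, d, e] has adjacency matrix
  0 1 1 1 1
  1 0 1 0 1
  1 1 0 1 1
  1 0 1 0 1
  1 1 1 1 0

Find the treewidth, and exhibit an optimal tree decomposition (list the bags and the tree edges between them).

Treewidth 3.
Bags: B1 = {a, b, c, e}  B2 = {a, c, d, e}
Tree: B1–B2

The largest bag has 4 vertices, giving width 3; this decomposition certifies tw(G) ≤ 3. On the other hand G contains the 4-clique {a, c, d, e}. A clique must lie in a single bag of any decomposition, so no decomposition can have width below 3. Combining the bounds, tw(G) = 3.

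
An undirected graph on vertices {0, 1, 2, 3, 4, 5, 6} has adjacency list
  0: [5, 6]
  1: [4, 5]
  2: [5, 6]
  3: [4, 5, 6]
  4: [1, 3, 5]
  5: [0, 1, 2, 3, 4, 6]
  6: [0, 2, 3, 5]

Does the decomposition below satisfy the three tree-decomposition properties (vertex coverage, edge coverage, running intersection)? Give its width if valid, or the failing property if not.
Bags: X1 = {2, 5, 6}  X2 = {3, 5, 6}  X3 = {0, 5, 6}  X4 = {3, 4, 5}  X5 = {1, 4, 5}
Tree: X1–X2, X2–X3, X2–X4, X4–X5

Yes; width 2.

Vertex coverage: the bags together contain {0, 1, 2, 3, 4, 5, 6}, the full vertex set. Edge coverage: each edge of G has both endpoints in at least one bag. Running intersection: for every vertex, the bags containing it form a connected subtree. All three properties hold, so this is a valid tree decomposition of width max|bag| − 1 = 2, and hence tw(G) ≤ 2.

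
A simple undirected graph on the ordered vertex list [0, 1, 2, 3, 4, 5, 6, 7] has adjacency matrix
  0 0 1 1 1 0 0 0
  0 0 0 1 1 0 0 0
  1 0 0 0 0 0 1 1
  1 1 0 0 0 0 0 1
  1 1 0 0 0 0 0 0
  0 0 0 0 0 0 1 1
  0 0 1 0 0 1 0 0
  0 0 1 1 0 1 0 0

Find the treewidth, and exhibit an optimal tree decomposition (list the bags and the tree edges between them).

The largest bag has 3 vertices, giving width 2; this decomposition certifies tw(G) ≤ 2. For the lower bound, G contains the cycle 1–4–0–3–1, so G is not a forest; only forests have treewidth ≤ 1, hence tw(G) ≥ 2. Hence tw(G) = 2 exactly.

Treewidth 2.
Bags: B1 = {1, 3, 4}  B2 = {0, 3, 4}  B3 = {0, 3, 7}  B4 = {0, 2, 7}  B5 = {2, 5, 7}  B6 = {2, 5, 6}
Tree: B1–B2, B2–B3, B3–B4, B4–B5, B5–B6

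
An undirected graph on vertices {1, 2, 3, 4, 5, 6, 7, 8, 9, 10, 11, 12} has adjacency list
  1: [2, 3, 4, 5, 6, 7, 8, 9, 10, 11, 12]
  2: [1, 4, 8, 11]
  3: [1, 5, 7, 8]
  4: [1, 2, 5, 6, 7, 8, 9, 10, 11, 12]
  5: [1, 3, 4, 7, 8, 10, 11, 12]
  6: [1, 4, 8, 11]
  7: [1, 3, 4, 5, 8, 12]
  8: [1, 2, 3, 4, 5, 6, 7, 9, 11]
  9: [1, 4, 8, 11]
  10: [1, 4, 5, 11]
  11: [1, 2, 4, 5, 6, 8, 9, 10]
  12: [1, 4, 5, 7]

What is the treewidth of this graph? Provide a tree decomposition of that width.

Treewidth 4.
One optimal decomposition is:
Bags: B1 = {1, 4, 5, 7, 8}  B2 = {1, 4, 5, 8, 11}  B3 = {1, 4, 5, 7, 12}  B4 = {1, 4, 5, 10, 11}  B5 = {1, 4, 6, 8, 11}  B6 = {1, 3, 5, 7, 8}  B7 = {1, 2, 4, 8, 11}  B8 = {1, 4, 8, 9, 11}
Tree: B1–B2, B1–B3, B2–B4, B2–B5, B1–B6, B2–B7, B2–B8

Each bag holds 5 vertices, so the decomposition has width 4, which upper-bounds the treewidth. For the lower bound, the 5 vertices {1, 3, 5, 7, 8} are pairwise adjacent, and any tree decomposition puts a clique entirely inside one bag — forcing width ≥ 4. Therefore the treewidth is 4.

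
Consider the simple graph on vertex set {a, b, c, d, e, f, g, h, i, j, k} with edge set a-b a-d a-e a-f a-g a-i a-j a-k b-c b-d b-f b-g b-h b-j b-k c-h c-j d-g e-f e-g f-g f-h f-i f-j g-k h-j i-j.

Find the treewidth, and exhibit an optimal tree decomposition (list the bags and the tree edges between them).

Treewidth 3.
One optimal decomposition is:
Bags: B1 = {b, f, h, j}  B2 = {a, b, f, j}  B3 = {a, b, f, g}  B4 = {a, e, f, g}  B5 = {a, f, i, j}  B6 = {a, b, g, k}  B7 = {b, c, h, j}  B8 = {a, b, d, g}
Tree: B1–B2, B2–B3, B3–B4, B2–B5, B3–B6, B1–B7, B3–B8

The largest bag has 4 vertices, giving width 3; this decomposition certifies tw(G) ≤ 3. On the other hand G contains the 4-clique {a, e, f, g}. A clique must lie in a single bag of any decomposition, so no decomposition can have width below 3. Therefore the treewidth is 3.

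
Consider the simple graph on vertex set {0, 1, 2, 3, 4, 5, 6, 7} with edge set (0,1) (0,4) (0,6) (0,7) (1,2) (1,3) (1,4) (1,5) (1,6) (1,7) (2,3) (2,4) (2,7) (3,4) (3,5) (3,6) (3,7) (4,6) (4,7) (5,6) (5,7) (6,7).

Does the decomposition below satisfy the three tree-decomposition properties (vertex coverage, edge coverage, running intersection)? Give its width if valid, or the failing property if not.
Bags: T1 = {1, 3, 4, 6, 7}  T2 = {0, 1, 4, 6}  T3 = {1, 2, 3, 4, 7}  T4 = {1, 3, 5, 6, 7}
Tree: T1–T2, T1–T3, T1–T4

No — edge (7,0) lies in no bag.

A tree decomposition must satisfy three properties: every vertex lies in some bag; for every edge, both endpoints lie together in some bag; and for every vertex, the bags containing it form a connected subtree. Here edge (7,0) lies in no bag, so the decomposition is invalid.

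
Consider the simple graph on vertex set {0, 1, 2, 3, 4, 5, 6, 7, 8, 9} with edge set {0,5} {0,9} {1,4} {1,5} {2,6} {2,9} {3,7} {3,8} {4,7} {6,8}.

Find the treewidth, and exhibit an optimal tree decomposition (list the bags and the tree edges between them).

Treewidth 2.
One optimal decomposition is:
Bags: B1 = {1, 4, 5}  B2 = {0, 4, 5}  B3 = {0, 4, 9}  B4 = {2, 4, 9}  B5 = {2, 4, 6}  B6 = {4, 6, 8}  B7 = {3, 4, 8}  B8 = {3, 4, 7}
Tree: B1–B2, B2–B3, B3–B4, B4–B5, B5–B6, B6–B7, B7–B8

Every bag has size at most 3, so the width is 3 − 1 = 2 and tw(G) ≤ 2. Since 4–1–5–0–9–2–6–8–3–7–4 is a cycle in G, G is not acyclic. Forests are exactly the graphs of treewidth ≤ 1, so tw(G) ≥ 2. Hence tw(G) = 2 exactly.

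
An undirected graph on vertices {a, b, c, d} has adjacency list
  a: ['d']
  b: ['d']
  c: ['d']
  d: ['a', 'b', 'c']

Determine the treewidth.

1

A width-1 tree decomposition is:
Bags: B1 = {c, d}  B2 = {b, d}  B3 = {a, d}
Tree: B1–B2, B2–B3
Each bag holds 2 vertices, so the decomposition has width 1, which upper-bounds the treewidth. Since G has at least one edge (e.g. d–c), it is not an edgeless graph, so tw(G) ≥ 1. Therefore the treewidth is 1.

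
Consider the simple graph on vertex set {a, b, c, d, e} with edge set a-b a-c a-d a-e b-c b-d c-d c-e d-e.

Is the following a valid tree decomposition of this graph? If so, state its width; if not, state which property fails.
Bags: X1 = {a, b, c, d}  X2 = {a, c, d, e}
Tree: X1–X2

Yes; width 3.

Every vertex of G appears in some bag (union = {a, b, c, d, e}); every edge is covered by a bag; and for each vertex v the set of bags containing v is connected in the bag tree. The decomposition is therefore valid. The largest bag has 4 vertices, so the width is 3.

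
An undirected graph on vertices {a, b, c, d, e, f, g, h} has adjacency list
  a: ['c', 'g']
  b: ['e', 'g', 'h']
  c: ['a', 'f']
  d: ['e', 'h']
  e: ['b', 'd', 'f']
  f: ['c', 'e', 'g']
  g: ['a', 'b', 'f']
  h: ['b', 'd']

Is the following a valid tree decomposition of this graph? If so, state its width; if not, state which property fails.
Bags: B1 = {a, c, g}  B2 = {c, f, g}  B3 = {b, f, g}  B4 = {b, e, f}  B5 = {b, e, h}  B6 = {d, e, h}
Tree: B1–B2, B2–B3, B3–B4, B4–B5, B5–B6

Yes; width 2.

Checking the three conditions: (i) the bags cover all of {a, b, c, d, e, f, g, h}; (ii) for each edge, some bag contains both endpoints; (iii) the bags containing any fixed vertex form a subtree. All hold, so the decomposition is valid with width 3 − 1 = 2.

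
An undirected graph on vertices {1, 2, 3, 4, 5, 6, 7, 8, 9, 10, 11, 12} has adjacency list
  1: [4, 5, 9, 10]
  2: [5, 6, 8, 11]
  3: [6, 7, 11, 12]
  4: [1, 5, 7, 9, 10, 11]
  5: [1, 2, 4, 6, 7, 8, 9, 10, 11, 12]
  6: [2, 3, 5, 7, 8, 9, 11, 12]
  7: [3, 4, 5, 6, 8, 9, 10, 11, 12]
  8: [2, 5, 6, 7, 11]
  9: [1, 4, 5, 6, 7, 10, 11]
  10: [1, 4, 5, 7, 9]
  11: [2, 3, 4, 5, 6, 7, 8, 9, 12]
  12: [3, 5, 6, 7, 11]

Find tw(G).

A width-4 tree decomposition is:
Bags: B1 = {4, 5, 7, 9, 11}  B2 = {5, 6, 7, 9, 11}  B3 = {5, 6, 7, 8, 11}  B4 = {4, 5, 7, 9, 10}  B5 = {5, 6, 7, 11, 12}  B6 = {2, 5, 6, 8, 11}  B7 = {3, 6, 7, 11, 12}  B8 = {1, 4, 5, 9, 10}
Tree: B1–B2, B2–B3, B1–B4, B2–B5, B3–B6, B5–B7, B4–B8
Each bag holds 5 vertices, so the decomposition has width 4, which upper-bounds the treewidth. For the lower bound, the 5 vertices {3, 6, 7, 11, 12} are pairwise adjacent, and any tree decomposition puts a clique entirely inside one bag — forcing width ≥ 4. The upper and lower bounds meet at 4, so that is the treewidth.

4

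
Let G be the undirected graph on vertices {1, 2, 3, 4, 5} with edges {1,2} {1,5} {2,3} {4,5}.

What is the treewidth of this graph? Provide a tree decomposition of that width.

Treewidth 1.
One such decomposition:
Bags: B1 = {1, 5}  B2 = {1, 2}  B3 = {2, 3}  B4 = {4, 5}
Tree: B1–B2, B2–B3, B1–B4

Every bag has size at most 2, so the width is 2 − 1 = 1 and tw(G) ≤ 1. Since G has at least one edge (e.g. 5–1), it is not an edgeless graph, so tw(G) ≥ 1. Combining the bounds, tw(G) = 1.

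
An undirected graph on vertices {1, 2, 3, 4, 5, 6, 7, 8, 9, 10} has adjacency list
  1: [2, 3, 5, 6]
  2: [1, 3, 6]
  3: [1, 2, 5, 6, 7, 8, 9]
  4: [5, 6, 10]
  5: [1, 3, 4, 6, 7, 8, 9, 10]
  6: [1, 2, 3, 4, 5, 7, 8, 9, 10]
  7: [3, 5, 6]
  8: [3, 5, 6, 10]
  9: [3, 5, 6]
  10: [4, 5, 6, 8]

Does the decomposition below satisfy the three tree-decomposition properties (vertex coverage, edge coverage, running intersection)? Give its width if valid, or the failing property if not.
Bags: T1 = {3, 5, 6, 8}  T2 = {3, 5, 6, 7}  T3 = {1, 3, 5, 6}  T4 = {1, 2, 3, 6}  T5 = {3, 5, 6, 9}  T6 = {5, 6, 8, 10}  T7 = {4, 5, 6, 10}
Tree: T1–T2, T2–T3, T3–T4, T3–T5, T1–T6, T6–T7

Checking the three conditions: (i) the bags cover all of {1, 2, 3, 4, 5, 6, 7, 8, 9, 10}; (ii) for each edge, some bag contains both endpoints; (iii) the bags containing any fixed vertex form a subtree. All hold, so the decomposition is valid with width 4 − 1 = 3.

Yes; width 3.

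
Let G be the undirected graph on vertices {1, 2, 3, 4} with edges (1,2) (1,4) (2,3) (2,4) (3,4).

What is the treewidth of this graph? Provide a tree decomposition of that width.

Treewidth 2.
One such decomposition:
Bags: B1 = {1, 2, 4}  B2 = {2, 3, 4}
Tree: B1–B2

Each bag holds 3 vertices, so the decomposition has width 2, which upper-bounds the treewidth. On the other hand G contains the 3-clique {1, 2, 4}. A clique must lie in a single bag of any decomposition, so no decomposition can have width below 2. Combining the bounds, tw(G) = 2.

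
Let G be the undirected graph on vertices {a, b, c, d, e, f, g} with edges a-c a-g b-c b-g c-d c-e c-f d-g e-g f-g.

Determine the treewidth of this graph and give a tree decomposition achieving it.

Every bag has size at most 3, so the width is 3 − 1 = 2 and tw(G) ≤ 2. The edges g–b–c–a–g form a cycle, so G is not a tree and its treewidth is at least 2. The upper and lower bounds meet at 2, so that is the treewidth.

Treewidth 2.
One such decomposition:
Bags: B1 = {b, c, g}  B2 = {a, c, g}  B3 = {c, d, g}  B4 = {c, f, g}  B5 = {c, e, g}
Tree: B1–B2, B2–B3, B3–B4, B4–B5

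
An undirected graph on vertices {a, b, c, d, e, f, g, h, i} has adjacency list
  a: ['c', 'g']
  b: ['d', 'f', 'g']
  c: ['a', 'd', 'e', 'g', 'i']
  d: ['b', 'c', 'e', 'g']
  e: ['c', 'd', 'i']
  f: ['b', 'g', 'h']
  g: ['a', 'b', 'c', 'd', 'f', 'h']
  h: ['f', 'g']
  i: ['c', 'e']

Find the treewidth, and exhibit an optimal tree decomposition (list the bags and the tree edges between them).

Every bag has size at most 3, so the width is 3 − 1 = 2 and tw(G) ≤ 2. Conversely, {c, d, g} is a clique of size 3, and the vertices of any clique must share a bag in every tree decomposition; so some bag has ≥ 3 vertices and tw(G) ≥ 2. Therefore the treewidth is 2.

Treewidth 2.
One such decomposition:
Bags: B1 = {c, d, g}  B2 = {b, d, g}  B3 = {a, c, g}  B4 = {c, d, e}  B5 = {b, f, g}  B6 = {c, e, i}  B7 = {f, g, h}
Tree: B1–B2, B1–B3, B1–B4, B2–B5, B4–B6, B5–B7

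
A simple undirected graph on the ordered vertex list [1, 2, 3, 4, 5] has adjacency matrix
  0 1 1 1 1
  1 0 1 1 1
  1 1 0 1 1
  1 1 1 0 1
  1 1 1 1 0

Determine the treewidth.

A width-4 tree decomposition is:
Bags: B1 = {1, 2, 3, 4, 5}
Tree: (single bag)
A single bag containing all 5 vertices is trivially a valid decomposition of width 4. For the lower bound, the 5 vertices {1, 2, 3, 4, 5} are pairwise adjacent, and any tree decomposition puts a clique entirely inside one bag — forcing width ≥ 4. Therefore the treewidth is 4.

4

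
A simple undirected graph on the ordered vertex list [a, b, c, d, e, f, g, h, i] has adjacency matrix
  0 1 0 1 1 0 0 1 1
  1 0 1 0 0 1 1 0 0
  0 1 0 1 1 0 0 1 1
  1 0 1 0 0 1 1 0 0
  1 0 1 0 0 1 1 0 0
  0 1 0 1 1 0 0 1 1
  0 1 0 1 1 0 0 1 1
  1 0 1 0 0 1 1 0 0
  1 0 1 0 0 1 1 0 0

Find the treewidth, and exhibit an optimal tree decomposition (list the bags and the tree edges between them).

Treewidth 4.
Bags: B1 = {a, c, f, g, i}  B2 = {a, c, e, f, g}  B3 = {a, b, c, f, g}  B4 = {a, c, d, f, g}  B5 = {a, c, f, g, h}
Tree: B1–B2, B2–B3, B3–B4, B4–B5

Every bag has size at most 5, so the width is 5 − 1 = 4 and tw(G) ≤ 4. For the lower bound: the 5 vertex sets {g,i}, {a,e}, {b,c}, {f}, {d} are disjoint, each induces a connected subgraph, and every pair is joined by at least one edge of G. Contracting each set to a single vertex therefore yields K_{5} as a minor, and since treewidth is minor-monotone, tw(G) ≥ tw(K_{5}) = 4. Hence tw(G) = 4 exactly.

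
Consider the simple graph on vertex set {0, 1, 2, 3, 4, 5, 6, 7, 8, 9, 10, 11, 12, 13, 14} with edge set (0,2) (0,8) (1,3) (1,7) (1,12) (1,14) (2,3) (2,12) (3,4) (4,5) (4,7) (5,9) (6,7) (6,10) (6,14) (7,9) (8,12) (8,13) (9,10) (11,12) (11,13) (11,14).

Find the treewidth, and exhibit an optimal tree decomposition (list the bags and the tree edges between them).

Every bag has size at most 4, so the width is 4 − 1 = 3 and tw(G) ≤ 3. For the lower bound: the 4 vertex sets {5,9,10}, {6}, {7}, {1,3,4,14} are disjoint, each induces a connected subgraph, and every pair is joined by at least one edge of G. Contracting each set to a single vertex therefore yields K_{4} as a minor, and since treewidth is minor-monotone, tw(G) ≥ tw(K_{4}) = 3. Hence tw(G) = 3 exactly.

Treewidth 3.
One such decomposition:
Bags: B1 = {5, 6, 9, 10}  B2 = {5, 6, 7, 9}  B3 = {4, 5, 6, 7}  B4 = {4, 6, 7, 14}  B5 = {1, 4, 7, 14}  B6 = {1, 3, 4, 14}  B7 = {1, 3, 11, 14}  B8 = {1, 3, 11, 12}  B9 = {2, 3, 11, 12}  B10 = {2, 11, 12, 13}  B11 = {2, 8, 12, 13}  B12 = {0, 2, 8, 13}
Tree: B1–B2, B2–B3, B3–B4, B4–B5, B5–B6, B6–B7, B7–B8, B8–B9, B9–B10, B10–B11, B11–B12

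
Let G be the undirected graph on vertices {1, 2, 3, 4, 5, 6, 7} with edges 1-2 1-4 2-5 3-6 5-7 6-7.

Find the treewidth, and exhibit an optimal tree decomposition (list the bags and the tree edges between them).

Each bag holds 2 vertices, so the decomposition has width 1, which upper-bounds the treewidth. Any graph with an edge has treewidth ≥ 1, and G has the edge 3–6. The upper and lower bounds meet at 1, so that is the treewidth.

Treewidth 1.
One such decomposition:
Bags: B1 = {3, 6}  B2 = {6, 7}  B3 = {5, 7}  B4 = {2, 5}  B5 = {1, 2}  B6 = {1, 4}
Tree: B1–B2, B2–B3, B3–B4, B4–B5, B5–B6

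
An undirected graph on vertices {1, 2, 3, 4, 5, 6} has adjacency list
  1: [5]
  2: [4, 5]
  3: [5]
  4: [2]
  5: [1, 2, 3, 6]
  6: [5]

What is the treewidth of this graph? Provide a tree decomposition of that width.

Every bag has size at most 2, so the width is 2 − 1 = 1 and tw(G) ≤ 1. Any graph with an edge has treewidth ≥ 1, and G has the edge 5–2. Combining the bounds, tw(G) = 1.

Treewidth 1.
One optimal decomposition is:
Bags: B1 = {2, 5}  B2 = {3, 5}  B3 = {5, 6}  B4 = {2, 4}  B5 = {1, 5}
Tree: B1–B2, B1–B3, B1–B4, B3–B5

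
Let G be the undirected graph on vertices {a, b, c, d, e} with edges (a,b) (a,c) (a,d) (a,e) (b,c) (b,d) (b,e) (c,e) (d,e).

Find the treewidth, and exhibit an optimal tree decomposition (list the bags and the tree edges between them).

Treewidth 3.
One such decomposition:
Bags: B1 = {a, b, c, e}  B2 = {a, b, d, e}
Tree: B1–B2

Each bag holds 4 vertices, so the decomposition has width 3, which upper-bounds the treewidth. Conversely, {a, b, d, e} is a clique of size 4, and the vertices of any clique must share a bag in every tree decomposition; so some bag has ≥ 4 vertices and tw(G) ≥ 3. Combining the bounds, tw(G) = 3.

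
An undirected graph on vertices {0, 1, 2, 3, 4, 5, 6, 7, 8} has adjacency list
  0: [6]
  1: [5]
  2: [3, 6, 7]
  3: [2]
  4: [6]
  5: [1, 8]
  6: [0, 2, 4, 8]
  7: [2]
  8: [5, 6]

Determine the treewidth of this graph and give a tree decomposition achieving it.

Every bag has size at most 2, so the width is 2 − 1 = 1 and tw(G) ≤ 1. Since G has at least one edge (e.g. 2–6), it is not an edgeless graph, so tw(G) ≥ 1. Hence tw(G) = 1 exactly.

Treewidth 1.
One such decomposition:
Bags: B1 = {2, 6}  B2 = {2, 3}  B3 = {0, 6}  B4 = {4, 6}  B5 = {6, 8}  B6 = {5, 8}  B7 = {2, 7}  B8 = {1, 5}
Tree: B1–B2, B1–B3, B1–B4, B3–B5, B5–B6, B1–B7, B6–B8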